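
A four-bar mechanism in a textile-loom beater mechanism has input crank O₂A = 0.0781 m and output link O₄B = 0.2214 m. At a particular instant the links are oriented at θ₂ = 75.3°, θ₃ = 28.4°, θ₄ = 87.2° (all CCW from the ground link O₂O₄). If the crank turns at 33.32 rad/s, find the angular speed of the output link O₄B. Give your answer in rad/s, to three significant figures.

ω₂ = 33.32 rad/s
Differentiating the loop-closure r₂e^{iθ₂}+r₃e^{iθ₃}=r₁+r₄e^{iθ₄} gives r₂ω₂e^{iθ₂}+r₃ω₃e^{iθ₃}=r₄ω₄e^{iθ₄}.
Eliminating the other unknown: ω₄ = r₂ω₂ sin(θ₂−θ₃) / [r₄ sin(θ₄−θ₃)].
Numerator sine = +0.73016; denominator sine = +0.85536.
Result = 0.0781·33.32·(+0.73016) / (0.2214·(+0.85536)) = +10.033 rad/s; magnitude 10.033 rad/s.

10.0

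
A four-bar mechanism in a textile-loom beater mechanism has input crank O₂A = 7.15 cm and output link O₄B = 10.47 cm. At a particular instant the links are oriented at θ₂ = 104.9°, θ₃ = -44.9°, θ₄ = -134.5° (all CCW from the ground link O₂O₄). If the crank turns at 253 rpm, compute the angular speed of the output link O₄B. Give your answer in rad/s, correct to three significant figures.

9.10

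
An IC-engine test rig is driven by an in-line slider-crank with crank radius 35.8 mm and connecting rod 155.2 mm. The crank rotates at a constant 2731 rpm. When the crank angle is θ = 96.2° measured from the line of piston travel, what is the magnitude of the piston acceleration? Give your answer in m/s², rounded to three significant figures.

ω = 2π·2731/60 = 286 rad/s
x(θ) = r cosθ + √(L² − r² sin²θ); with ω constant, a = ω²·d²x/dθ².
d²x/dθ² = −r cosθ − r²(cos2θ)/√u − r⁴ sin²2θ/(4u^{3/2}),  u = L² − r² sin²θ = 0.0228203 m².
Substituting r = 0.0358 m, L = 0.1552 m, θ = 96.2°: d²x/dθ² = +0.012147 m.
a = ω²·d²x/dθ² = (286)²·(+0.012147) = +993.51 m/s²;  |a| = 993.51 m/s².

994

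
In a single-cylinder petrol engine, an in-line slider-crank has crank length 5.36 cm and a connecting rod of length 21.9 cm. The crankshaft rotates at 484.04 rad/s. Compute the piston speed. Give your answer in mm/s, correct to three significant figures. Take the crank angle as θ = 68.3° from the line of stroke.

ω = 484 rad/s
For an in-line slider-crank, x = r cosθ + √(L² − r² sin²θ), so v = −rω sinθ·[1 + r cosθ/√(L² − r² sin²θ)].
With r = 0.0536 m, L = 0.219 m, θ = 68.3°: √(L² − r² sin²θ) = 0.21326 m.
v = −0.0536·484·0.92913·[1 + 0.0536·0.36975/0.21326] = -26.346 m/s.
|v| = 26.346 m/s = 26346 mm/s.

26300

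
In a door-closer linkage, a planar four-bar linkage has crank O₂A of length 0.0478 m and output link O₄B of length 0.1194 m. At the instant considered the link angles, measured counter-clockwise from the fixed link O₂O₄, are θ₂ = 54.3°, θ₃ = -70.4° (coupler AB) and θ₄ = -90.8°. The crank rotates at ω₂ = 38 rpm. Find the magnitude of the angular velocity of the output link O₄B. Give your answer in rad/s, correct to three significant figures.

3.76

ω₂ = 3.979 rad/s (from 38 rpm).
Differentiating the loop-closure r₂e^{iθ₂}+r₃e^{iθ₃}=r₁+r₄e^{iθ₄} gives r₂ω₂e^{iθ₂}+r₃ω₃e^{iθ₃}=r₄ω₄e^{iθ₄}.
Eliminating the other unknown: ω₄ = r₂ω₂ sin(θ₂−θ₃) / [r₄ sin(θ₄−θ₃)].
Numerator sine = +0.82214; denominator sine = -0.34857.
Result = 0.0478·3.979·(+0.82214) / (0.1194·(-0.34857)) = -3.7574 rad/s; magnitude 3.7574 rad/s.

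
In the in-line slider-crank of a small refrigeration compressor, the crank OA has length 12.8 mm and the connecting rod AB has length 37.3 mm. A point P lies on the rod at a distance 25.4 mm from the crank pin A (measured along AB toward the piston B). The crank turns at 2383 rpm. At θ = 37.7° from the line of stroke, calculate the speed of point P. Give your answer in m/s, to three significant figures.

ω = 249.5 rad/s.  Crank-pin speed |V_A| = rω = 3.1942 m/s, perpendicular to OA.
Rod angle: sinφ = −(r/L) sinθ ⇒ φ = -12.114°; ω_rod = −rω cosθ/√(L²−r²sin²θ) = -69.3 rad/s.
V_P = V_A + ω_rod × AP, with AP = 0.0254 m along the rod.
Components: V_Px = −rω sinθ − a·ω_rod·sinφ = -2.3227 m/s;  V_Py = rω cosθ + a·ω_rod·cosφ = +0.80631 m/s.
|V_P| = √(V_Px² + V_Py²) = 2.4587 m/s.

2.46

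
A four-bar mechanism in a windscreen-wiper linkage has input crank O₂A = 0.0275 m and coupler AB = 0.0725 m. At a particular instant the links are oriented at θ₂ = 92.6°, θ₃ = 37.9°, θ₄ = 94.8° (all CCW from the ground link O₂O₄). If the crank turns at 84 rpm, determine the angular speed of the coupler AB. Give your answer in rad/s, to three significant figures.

0.153

ω₂ = 8.796 rad/s (from 84 rpm).
Differentiating the loop-closure r₂e^{iθ₂}+r₃e^{iθ₃}=r₁+r₄e^{iθ₄} gives r₂ω₂e^{iθ₂}+r₃ω₃e^{iθ₃}=r₄ω₄e^{iθ₄}.
Eliminating the other unknown: ω₃ = r₂ω₂ sin(θ₄−θ₂) / [r₃ sin(θ₃−θ₄)].
Numerator sine = +0.03839; denominator sine = -0.83772.
Result = 0.0275·8.796·(+0.03839) / (0.0725·(-0.83772)) = -0.1529 rad/s; magnitude 0.1529 rad/s.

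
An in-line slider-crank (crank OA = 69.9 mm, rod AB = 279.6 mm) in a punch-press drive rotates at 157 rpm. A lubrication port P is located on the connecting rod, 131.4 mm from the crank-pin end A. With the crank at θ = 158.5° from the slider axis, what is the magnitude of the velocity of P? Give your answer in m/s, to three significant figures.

0.680

ω = 16.44 rad/s.  Crank-pin speed |V_A| = rω = 1.1492 m/s, perpendicular to OA.
Rod angle: sinφ = −(r/L) sinθ ⇒ φ = -5.257°; ω_rod = −rω cosθ/√(L²−r²sin²θ) = +3.8404 rad/s.
V_P = V_A + ω_rod × AP, with AP = 0.1314 m along the rod.
Components: V_Px = −rω sinθ − a·ω_rod·sinφ = -0.37496 m/s;  V_Py = rω cosθ + a·ω_rod·cosφ = -0.56675 m/s.
|V_P| = √(V_Px² + V_Py²) = 0.67956 m/s.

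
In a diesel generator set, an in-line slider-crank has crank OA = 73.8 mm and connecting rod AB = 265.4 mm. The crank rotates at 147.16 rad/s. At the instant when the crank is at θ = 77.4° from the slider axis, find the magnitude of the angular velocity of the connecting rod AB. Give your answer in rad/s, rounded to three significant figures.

ω = 147.2 rad/s
The rod makes angle φ with the slider axis where L sinφ = r sinθ; differentiating, L cosφ·φ̇ = r ω cosθ.
L cosφ = √(L² − r² sin²θ) = 0.25544 m.
|ω_rod| = r ω |cosθ| / √(L² − r² sin²θ) = 0.0738·147.2·0.21814/0.25544 = 9.2747 rad/s.

9.27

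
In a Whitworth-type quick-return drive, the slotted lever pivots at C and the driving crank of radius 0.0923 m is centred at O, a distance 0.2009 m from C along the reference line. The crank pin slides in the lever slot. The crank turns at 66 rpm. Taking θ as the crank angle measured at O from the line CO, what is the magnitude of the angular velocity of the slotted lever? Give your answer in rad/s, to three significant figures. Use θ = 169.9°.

5.44

ω = 6.912 rad/s (from 66 rpm).
Crank pin A relative to C: A = (d + r cosθ, r sinθ); lever angle φ = atan2(r sinθ, d + r cosθ).
Differentiating tanφ: φ̇ = rω(d cosθ + r)/(d² + r² + 2dr cosθ).
d² + r² + 2dr cosθ = |CA|² = 0.0123687 m²;  d cosθ + r = -0.10549 m.
|ω_lever| = |0.0923·6.912·-0.10549| / 0.0123687 = 5.4406 rad/s.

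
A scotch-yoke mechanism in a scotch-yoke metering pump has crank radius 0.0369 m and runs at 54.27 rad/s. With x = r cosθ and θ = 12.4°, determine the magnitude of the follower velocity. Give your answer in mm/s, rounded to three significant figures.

430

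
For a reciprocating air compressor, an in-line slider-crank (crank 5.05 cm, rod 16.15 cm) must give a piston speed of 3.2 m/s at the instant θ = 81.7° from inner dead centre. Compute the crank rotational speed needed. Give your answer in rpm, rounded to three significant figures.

584

For an in-line slider-crank, |v_piston| = rω|sinθ|·[1 + r cosθ/√(L² − r² sin²θ)].
With r = 0.0505 m, L = 0.1615 m, θ = 81.7°: the bracketed kinematic factor |dx/dθ| = 0.052343 m.
ω = v/|dx/dθ| = 3.2/0.052343 = 61.135 rad/s.
N = 60ω/(2π) = 583.8 rpm.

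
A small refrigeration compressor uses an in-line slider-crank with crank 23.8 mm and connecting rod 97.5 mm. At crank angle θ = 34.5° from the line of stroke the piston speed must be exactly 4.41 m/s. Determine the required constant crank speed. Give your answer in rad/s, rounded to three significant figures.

272

For an in-line slider-crank, |v_piston| = rω|sinθ|·[1 + r cosθ/√(L² − r² sin²θ)].
With r = 0.0238 m, L = 0.0975 m, θ = 34.5°: the bracketed kinematic factor |dx/dθ| = 0.016219 m.
ω = v/|dx/dθ| = 4.41/0.016219 = 271.91 rad/s.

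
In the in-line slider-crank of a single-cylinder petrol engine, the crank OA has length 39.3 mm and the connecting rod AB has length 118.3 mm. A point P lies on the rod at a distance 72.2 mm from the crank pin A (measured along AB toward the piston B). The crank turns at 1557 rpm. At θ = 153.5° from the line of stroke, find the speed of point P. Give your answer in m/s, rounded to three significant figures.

ω = 163 rad/s.  Crank-pin speed |V_A| = rω = 6.4078 m/s, perpendicular to OA.
Rod angle: sinφ = −(r/L) sinθ ⇒ φ = -8.524°; ω_rod = −rω cosθ/√(L²−r²sin²θ) = +49.016 rad/s.
V_P = V_A + ω_rod × AP, with AP = 0.0722 m along the rod.
Components: V_Px = −rω sinθ − a·ω_rod·sinφ = -2.3346 m/s;  V_Py = rω cosθ + a·ω_rod·cosφ = -2.2347 m/s.
|V_P| = √(V_Px² + V_Py²) = 3.2317 m/s.

3.23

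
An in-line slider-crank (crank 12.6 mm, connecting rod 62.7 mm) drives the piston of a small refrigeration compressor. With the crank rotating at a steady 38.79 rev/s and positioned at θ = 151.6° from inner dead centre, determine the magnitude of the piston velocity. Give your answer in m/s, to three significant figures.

ω = 2π·38.8 = 243.7 rad/s
For an in-line slider-crank, x = r cosθ + √(L² − r² sin²θ), so v = −rω sinθ·[1 + r cosθ/√(L² − r² sin²θ)].
With r = 0.0126 m, L = 0.0627 m, θ = 151.6°: √(L² − r² sin²θ) = 0.062413 m.
v = −0.0126·243.7·0.47562·[1 + 0.0126·-0.87965/0.062413] = -1.2012 m/s.
|v| = 1.2012 m/s.

1.20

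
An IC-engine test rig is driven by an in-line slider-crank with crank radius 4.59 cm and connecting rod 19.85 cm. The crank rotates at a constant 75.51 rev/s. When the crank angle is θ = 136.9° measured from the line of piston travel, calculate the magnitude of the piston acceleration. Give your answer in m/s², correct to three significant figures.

7350

ω = 2π·75.5 = 474.4 rad/s
x(θ) = r cosθ + √(L² − r² sin²θ); with ω constant, a = ω²·d²x/dθ².
d²x/dθ² = −r cosθ − r²(cos2θ)/√u − r⁴ sin²2θ/(4u^{3/2}),  u = L² − r² sin²θ = 0.0384187 m².
Substituting r = 0.0459 m, L = 0.1985 m, θ = 136.9°: d²x/dθ² = +0.032655 m.
a = ω²·d²x/dθ² = (474.4)²·(+0.032655) = +7350.6 m/s²;  |a| = 7350.6 m/s².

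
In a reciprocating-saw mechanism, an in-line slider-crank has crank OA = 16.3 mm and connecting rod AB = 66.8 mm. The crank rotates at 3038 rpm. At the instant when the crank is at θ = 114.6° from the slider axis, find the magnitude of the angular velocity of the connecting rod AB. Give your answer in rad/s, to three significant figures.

33.1

ω = 318.1 rad/s (converted from 3038 rpm).
The rod makes angle φ with the slider axis where L sinφ = r sinθ; differentiating, L cosφ·φ̇ = r ω cosθ.
L cosφ = √(L² − r² sin²θ) = 0.065135 m.
|ω_rod| = r ω |cosθ| / √(L² − r² sin²θ) = 0.0163·318.1·0.41628/0.065135 = 33.142 rad/s.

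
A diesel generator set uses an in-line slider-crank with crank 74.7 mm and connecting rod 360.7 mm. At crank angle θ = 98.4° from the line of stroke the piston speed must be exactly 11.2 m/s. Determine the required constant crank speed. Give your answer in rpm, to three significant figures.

1490

For an in-line slider-crank, |v_piston| = rω|sinθ|·[1 + r cosθ/√(L² − r² sin²θ)].
With r = 0.0747 m, L = 0.3607 m, θ = 98.4°: the bracketed kinematic factor |dx/dθ| = 0.071615 m.
ω = v/|dx/dθ| = 11.2/0.071615 = 156.39 rad/s.
N = 60ω/(2π) = 1493.4 rpm.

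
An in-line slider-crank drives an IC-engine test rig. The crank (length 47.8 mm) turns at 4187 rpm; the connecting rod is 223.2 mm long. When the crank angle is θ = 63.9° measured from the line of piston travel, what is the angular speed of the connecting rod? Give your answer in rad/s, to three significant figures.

ω = 438.5 rad/s (converted from 4187 rpm).
The rod makes angle φ with the slider axis where L sinφ = r sinθ; differentiating, L cosφ·φ̇ = r ω cosθ.
L cosφ = √(L² − r² sin²θ) = 0.21903 m.
|ω_rod| = r ω |cosθ| / √(L² − r² sin²θ) = 0.0478·438.5·0.43994/0.21903 = 42.096 rad/s.

42.1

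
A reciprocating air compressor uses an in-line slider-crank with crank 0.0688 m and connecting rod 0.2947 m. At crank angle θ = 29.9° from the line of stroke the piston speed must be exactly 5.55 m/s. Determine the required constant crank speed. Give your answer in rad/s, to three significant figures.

134

For an in-line slider-crank, |v_piston| = rω|sinθ|·[1 + r cosθ/√(L² − r² sin²θ)].
With r = 0.0688 m, L = 0.2947 m, θ = 29.9°: the bracketed kinematic factor |dx/dθ| = 0.041284 m.
ω = v/|dx/dθ| = 5.55/0.041284 = 134.43 rad/s.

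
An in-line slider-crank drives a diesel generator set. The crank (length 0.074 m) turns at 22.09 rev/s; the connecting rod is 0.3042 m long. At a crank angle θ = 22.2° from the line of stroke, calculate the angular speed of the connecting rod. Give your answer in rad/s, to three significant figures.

31.4

ω = 138.8 rad/s (converted from 22.09 rev/s).
The rod makes angle φ with the slider axis where L sinφ = r sinθ; differentiating, L cosφ·φ̇ = r ω cosθ.
L cosφ = √(L² − r² sin²θ) = 0.30291 m.
|ω_rod| = r ω |cosθ| / √(L² − r² sin²θ) = 0.074·138.8·0.92587/0.30291 = 31.394 rad/s.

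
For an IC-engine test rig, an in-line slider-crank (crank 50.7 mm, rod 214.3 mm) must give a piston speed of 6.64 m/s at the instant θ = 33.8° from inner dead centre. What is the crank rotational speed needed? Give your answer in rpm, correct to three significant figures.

1880

For an in-line slider-crank, |v_piston| = rω|sinθ|·[1 + r cosθ/√(L² − r² sin²θ)].
With r = 0.0507 m, L = 0.2143 m, θ = 33.8°: the bracketed kinematic factor |dx/dθ| = 0.033798 m.
ω = v/|dx/dθ| = 6.64/0.033798 = 196.46 rad/s.
N = 60ω/(2π) = 1876.1 rpm.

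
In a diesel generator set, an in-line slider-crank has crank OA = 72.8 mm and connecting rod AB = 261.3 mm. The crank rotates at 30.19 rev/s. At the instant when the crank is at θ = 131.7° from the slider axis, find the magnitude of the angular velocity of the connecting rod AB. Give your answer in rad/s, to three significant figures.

ω = 189.7 rad/s (converted from 30.19 rev/s).
The rod makes angle φ with the slider axis where L sinφ = r sinθ; differentiating, L cosφ·φ̇ = r ω cosθ.
L cosφ = √(L² − r² sin²θ) = 0.25558 m.
|ω_rod| = r ω |cosθ| / √(L² − r² sin²θ) = 0.0728·189.7·0.66523/0.25558 = 35.943 rad/s.

35.9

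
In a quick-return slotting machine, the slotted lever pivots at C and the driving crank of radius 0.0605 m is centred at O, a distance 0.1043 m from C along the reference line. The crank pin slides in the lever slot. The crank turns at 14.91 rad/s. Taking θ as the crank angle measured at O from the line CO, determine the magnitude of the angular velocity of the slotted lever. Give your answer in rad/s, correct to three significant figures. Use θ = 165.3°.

15.6

ω = 14.91 rad/s
Crank pin A relative to C: A = (d + r cosθ, r sinθ); lever angle φ = atan2(r sinθ, d + r cosθ).
Differentiating tanφ: φ̇ = rω(d cosθ + r)/(d² + r² + 2dr cosθ).
d² + r² + 2dr cosθ = |CA|² = 0.00233153 m²;  d cosθ + r = -0.040386 m.
|ω_lever| = |0.0605·14.91·-0.040386| / 0.00233153 = 15.625 rad/s.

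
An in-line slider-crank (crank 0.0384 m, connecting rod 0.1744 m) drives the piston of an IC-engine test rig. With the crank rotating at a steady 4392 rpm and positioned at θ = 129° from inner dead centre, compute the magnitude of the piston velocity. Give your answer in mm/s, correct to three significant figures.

ω = 2π·4392/60 = 459.9 rad/s
For an in-line slider-crank, x = r cosθ + √(L² − r² sin²θ), so v = −rω sinθ·[1 + r cosθ/√(L² − r² sin²θ)].
With r = 0.0384 m, L = 0.1744 m, θ = 129°: √(L² − r² sin²θ) = 0.17183 m.
v = −0.0384·459.9·0.77715·[1 + 0.0384·-0.62932/0.17183] = -11.795 m/s.
|v| = 11.795 m/s = 11795 mm/s.

11800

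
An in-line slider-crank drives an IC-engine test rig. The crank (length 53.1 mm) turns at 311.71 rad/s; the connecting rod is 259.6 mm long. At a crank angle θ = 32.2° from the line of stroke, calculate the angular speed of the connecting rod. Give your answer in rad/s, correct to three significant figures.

ω = 311.7 rad/s
The rod makes angle φ with the slider axis where L sinφ = r sinθ; differentiating, L cosφ·φ̇ = r ω cosθ.
L cosφ = √(L² − r² sin²θ) = 0.25805 m.
|ω_rod| = r ω |cosθ| / √(L² − r² sin²θ) = 0.0531·311.7·0.84619/0.25805 = 54.276 rad/s.

54.3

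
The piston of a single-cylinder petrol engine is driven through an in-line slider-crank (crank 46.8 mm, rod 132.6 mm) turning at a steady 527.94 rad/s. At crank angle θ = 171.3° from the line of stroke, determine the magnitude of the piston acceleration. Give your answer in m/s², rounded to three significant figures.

8480

ω = 527.9 rad/s
x(θ) = r cosθ + √(L² − r² sin²θ); with ω constant, a = ω²·d²x/dθ².
d²x/dθ² = −r cosθ − r²(cos2θ)/√u − r⁴ sin²2θ/(4u^{3/2}),  u = L² − r² sin²θ = 0.0175326 m².
Substituting r = 0.0468 m, L = 0.1326 m, θ = 171.3°: d²x/dθ² = +0.030431 m.
a = ω²·d²x/dθ² = (527.9)²·(+0.030431) = +8481.7 m/s²;  |a| = 8481.7 m/s².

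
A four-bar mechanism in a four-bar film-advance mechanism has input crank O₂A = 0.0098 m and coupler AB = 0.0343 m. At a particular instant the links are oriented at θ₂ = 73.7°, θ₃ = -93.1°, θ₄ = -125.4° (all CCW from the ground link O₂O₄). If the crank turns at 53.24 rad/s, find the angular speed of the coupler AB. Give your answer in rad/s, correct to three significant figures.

9.31

ω₂ = 53.24 rad/s
Differentiating the loop-closure r₂e^{iθ₂}+r₃e^{iθ₃}=r₁+r₄e^{iθ₄} gives r₂ω₂e^{iθ₂}+r₃ω₃e^{iθ₃}=r₄ω₄e^{iθ₄}.
Eliminating the other unknown: ω₃ = r₂ω₂ sin(θ₄−θ₂) / [r₃ sin(θ₃−θ₄)].
Numerator sine = +0.32722; denominator sine = +0.53435.
Result = 0.0098·53.24·(+0.32722) / (0.0343·(+0.53435)) = +9.3149 rad/s; magnitude 9.3149 rad/s.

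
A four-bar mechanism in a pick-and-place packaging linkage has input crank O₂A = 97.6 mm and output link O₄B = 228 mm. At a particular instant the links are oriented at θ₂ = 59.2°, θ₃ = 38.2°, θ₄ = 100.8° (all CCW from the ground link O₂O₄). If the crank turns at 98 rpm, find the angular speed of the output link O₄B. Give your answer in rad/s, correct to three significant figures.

ω₂ = 10.26 rad/s (from 98 rpm).
Differentiating the loop-closure r₂e^{iθ₂}+r₃e^{iθ₃}=r₁+r₄e^{iθ₄} gives r₂ω₂e^{iθ₂}+r₃ω₃e^{iθ₃}=r₄ω₄e^{iθ₄}.
Eliminating the other unknown: ω₄ = r₂ω₂ sin(θ₂−θ₃) / [r₄ sin(θ₄−θ₃)].
Numerator sine = +0.35837; denominator sine = +0.88782.
Result = 0.0976·10.26·(+0.35837) / (0.228·(+0.88782)) = +1.7733 rad/s; magnitude 1.7733 rad/s.

1.77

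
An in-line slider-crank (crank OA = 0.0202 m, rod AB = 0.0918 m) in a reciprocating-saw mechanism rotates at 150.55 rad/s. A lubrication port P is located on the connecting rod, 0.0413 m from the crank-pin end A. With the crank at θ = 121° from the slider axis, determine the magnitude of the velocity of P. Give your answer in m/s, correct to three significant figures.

2.62

ω = 150.6 rad/s.  Crank-pin speed |V_A| = rω = 3.0411 m/s, perpendicular to OA.
Rod angle: sinφ = −(r/L) sinθ ⇒ φ = -10.872°; ω_rod = −rω cosθ/√(L²−r²sin²θ) = +17.374 rad/s.
V_P = V_A + ω_rod × AP, with AP = 0.0413 m along the rod.
Components: V_Px = −rω sinθ − a·ω_rod·sinφ = -2.4714 m/s;  V_Py = rω cosθ + a·ω_rod·cosφ = -0.86163 m/s.
|V_P| = √(V_Px² + V_Py²) = 2.6173 m/s.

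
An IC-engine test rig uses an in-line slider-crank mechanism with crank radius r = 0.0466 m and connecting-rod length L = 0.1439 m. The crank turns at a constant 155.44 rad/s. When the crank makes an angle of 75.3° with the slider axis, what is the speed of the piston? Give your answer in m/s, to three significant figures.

7.61

ω = 155.4 rad/s
For an in-line slider-crank, x = r cosθ + √(L² − r² sin²θ), so v = −rω sinθ·[1 + r cosθ/√(L² − r² sin²θ)].
With r = 0.0466 m, L = 0.1439 m, θ = 75.3°: √(L² − r² sin²θ) = 0.13666 m.
v = −0.0466·155.4·0.96727·[1 + 0.0466·0.25376/0.13666] = -7.6127 m/s.
|v| = 7.6127 m/s.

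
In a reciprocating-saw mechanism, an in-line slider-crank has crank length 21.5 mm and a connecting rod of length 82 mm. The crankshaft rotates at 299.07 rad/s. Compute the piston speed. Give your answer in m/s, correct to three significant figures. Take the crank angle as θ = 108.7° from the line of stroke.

5.56

ω = 299.1 rad/s
For an in-line slider-crank, x = r cosθ + √(L² − r² sin²θ), so v = −rω sinθ·[1 + r cosθ/√(L² − r² sin²θ)].
With r = 0.0215 m, L = 0.082 m, θ = 108.7°: √(L² − r² sin²θ) = 0.079431 m.
v = −0.0215·299.1·0.94721·[1 + 0.0215·-0.32061/0.079431] = -5.562 m/s.
|v| = 5.562 m/s.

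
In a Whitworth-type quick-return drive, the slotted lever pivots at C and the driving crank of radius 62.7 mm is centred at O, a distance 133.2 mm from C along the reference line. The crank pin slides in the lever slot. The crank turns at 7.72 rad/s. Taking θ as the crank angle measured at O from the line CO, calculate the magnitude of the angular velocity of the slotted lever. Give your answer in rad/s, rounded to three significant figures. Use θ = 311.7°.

ω = 7.72 rad/s
Crank pin A relative to C: A = (d + r cosθ, r sinθ); lever angle φ = atan2(r sinθ, d + r cosθ).
Differentiating tanφ: φ̇ = rω(d cosθ + r)/(d² + r² + 2dr cosθ).
d² + r² + 2dr cosθ = |CA|² = 0.0327851 m²;  d cosθ + r = +0.15131 m.
|ω_lever| = |0.0627·7.72·+0.15131| / 0.0327851 = 2.2339 rad/s.

2.23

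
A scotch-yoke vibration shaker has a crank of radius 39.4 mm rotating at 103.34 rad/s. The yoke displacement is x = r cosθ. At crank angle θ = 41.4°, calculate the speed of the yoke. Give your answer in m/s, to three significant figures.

2.69

ω = 103.3 rad/s
x = r cosθ ⇒ ẋ = −rω sinθ.
|v| = rω|sinθ| = 0.0394·103.3·|sin 41.4°| = 2.6926 m/s.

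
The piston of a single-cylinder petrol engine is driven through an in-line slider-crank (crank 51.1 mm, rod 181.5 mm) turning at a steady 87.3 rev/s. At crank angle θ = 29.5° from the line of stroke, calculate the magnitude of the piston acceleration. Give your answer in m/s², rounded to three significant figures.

ω = 2π·87.3 = 548.5 rad/s
x(θ) = r cosθ + √(L² − r² sin²θ); with ω constant, a = ω²·d²x/dθ².
d²x/dθ² = −r cosθ − r²(cos2θ)/√u − r⁴ sin²2θ/(4u^{3/2}),  u = L² − r² sin²θ = 0.0323091 m².
Substituting r = 0.0511 m, L = 0.1815 m, θ = 29.5°: d²x/dθ² = -0.052173 m.
a = ω²·d²x/dθ² = (548.5)²·(-0.052173) = -15698 m/s²;  |a| = 15698 m/s².

15700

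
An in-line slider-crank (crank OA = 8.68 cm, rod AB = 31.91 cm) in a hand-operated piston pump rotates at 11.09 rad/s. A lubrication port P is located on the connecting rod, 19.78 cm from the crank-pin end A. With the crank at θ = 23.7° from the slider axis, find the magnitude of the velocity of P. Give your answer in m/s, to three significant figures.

0.559

ω = 11.09 rad/s.  Crank-pin speed |V_A| = rω = 0.96261 m/s, perpendicular to OA.
Rod angle: sinφ = −(r/L) sinθ ⇒ φ = -6.277°; ω_rod = −rω cosθ/√(L²−r²sin²θ) = -2.7789 rad/s.
V_P = V_A + ω_rod × AP, with AP = 0.1978 m along the rod.
Components: V_Px = −rω sinθ − a·ω_rod·sinφ = -0.44702 m/s;  V_Py = rω cosθ + a·ω_rod·cosφ = +0.33506 m/s.
|V_P| = √(V_Px² + V_Py²) = 0.55865 m/s.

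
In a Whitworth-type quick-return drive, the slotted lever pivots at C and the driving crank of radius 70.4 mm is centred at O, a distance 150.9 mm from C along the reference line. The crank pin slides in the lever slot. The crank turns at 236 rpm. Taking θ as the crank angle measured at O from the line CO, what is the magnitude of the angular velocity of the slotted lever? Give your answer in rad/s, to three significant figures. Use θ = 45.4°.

7.19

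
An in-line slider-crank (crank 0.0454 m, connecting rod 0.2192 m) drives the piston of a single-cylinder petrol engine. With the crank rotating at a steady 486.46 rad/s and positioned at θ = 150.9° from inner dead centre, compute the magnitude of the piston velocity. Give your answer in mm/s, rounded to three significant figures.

ω = 486.5 rad/s
For an in-line slider-crank, x = r cosθ + √(L² − r² sin²θ), so v = −rω sinθ·[1 + r cosθ/√(L² − r² sin²θ)].
With r = 0.0454 m, L = 0.2192 m, θ = 150.9°: √(L² − r² sin²θ) = 0.21809 m.
v = −0.0454·486.5·0.48634·[1 + 0.0454·-0.87377/0.21809] = -8.7871 m/s.
|v| = 8.7871 m/s = 8787.1 mm/s.

8790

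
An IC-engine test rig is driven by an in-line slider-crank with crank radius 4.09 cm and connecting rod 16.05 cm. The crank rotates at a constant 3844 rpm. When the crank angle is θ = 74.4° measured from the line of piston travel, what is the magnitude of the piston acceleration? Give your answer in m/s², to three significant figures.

ω = 2π·3844/60 = 402.5 rad/s
x(θ) = r cosθ + √(L² − r² sin²θ); with ω constant, a = ω²·d²x/dθ².
d²x/dθ² = −r cosθ − r²(cos2θ)/√u − r⁴ sin²2θ/(4u^{3/2}),  u = L² − r² sin²θ = 0.0242084 m².
Substituting r = 0.0409 m, L = 0.1605 m, θ = 74.4°: d²x/dθ² = -0.0018523 m.
a = ω²·d²x/dθ² = (402.5)²·(-0.0018523) = -300.15 m/s²;  |a| = 300.15 m/s².

300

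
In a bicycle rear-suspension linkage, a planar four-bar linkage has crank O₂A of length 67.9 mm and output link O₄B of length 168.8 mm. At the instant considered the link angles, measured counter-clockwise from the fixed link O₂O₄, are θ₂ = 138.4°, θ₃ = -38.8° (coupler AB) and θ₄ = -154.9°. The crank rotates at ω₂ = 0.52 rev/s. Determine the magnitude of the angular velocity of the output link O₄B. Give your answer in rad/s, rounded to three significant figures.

ω₂ = 3.267 rad/s (from 0.52 rev/s).
Differentiating the loop-closure r₂e^{iθ₂}+r₃e^{iθ₃}=r₁+r₄e^{iθ₄} gives r₂ω₂e^{iθ₂}+r₃ω₃e^{iθ₃}=r₄ω₄e^{iθ₄}.
Eliminating the other unknown: ω₄ = r₂ω₂ sin(θ₂−θ₃) / [r₄ sin(θ₄−θ₃)].
Numerator sine = +0.04885; denominator sine = -0.89803.
Result = 0.0679·3.267·(+0.04885) / (0.1688·(-0.89803)) = -0.071491 rad/s; magnitude 0.071491 rad/s.

0.0715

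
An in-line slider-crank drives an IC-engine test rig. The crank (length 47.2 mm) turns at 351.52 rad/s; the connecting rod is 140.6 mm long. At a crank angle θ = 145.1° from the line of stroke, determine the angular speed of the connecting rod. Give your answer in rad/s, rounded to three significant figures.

98.6

ω = 351.5 rad/s
The rod makes angle φ with the slider axis where L sinφ = r sinθ; differentiating, L cosφ·φ̇ = r ω cosθ.
L cosφ = √(L² − r² sin²θ) = 0.13798 m.
|ω_rod| = r ω |cosθ| / √(L² − r² sin²θ) = 0.0472·351.5·0.82015/0.13798 = 98.62 rad/s.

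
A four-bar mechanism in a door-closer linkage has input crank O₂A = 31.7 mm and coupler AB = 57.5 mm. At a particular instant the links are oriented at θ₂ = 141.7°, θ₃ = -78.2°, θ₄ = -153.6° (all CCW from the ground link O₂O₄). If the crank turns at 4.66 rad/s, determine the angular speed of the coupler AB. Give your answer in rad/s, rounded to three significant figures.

2.40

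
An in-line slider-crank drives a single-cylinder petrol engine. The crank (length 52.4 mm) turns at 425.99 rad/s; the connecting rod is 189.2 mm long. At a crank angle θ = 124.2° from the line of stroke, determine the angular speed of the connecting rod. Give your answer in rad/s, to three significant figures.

ω = 426 rad/s
The rod makes angle φ with the slider axis where L sinφ = r sinθ; differentiating, L cosφ·φ̇ = r ω cosθ.
L cosφ = √(L² − r² sin²θ) = 0.18417 m.
|ω_rod| = r ω |cosθ| / √(L² − r² sin²θ) = 0.0524·426·0.56208/0.18417 = 68.126 rad/s.

68.1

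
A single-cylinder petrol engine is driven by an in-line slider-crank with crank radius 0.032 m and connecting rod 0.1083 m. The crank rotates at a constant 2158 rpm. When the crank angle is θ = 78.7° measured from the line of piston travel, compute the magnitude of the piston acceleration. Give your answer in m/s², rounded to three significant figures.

ω = 2π·2158/60 = 226 rad/s
x(θ) = r cosθ + √(L² − r² sin²θ); with ω constant, a = ω²·d²x/dθ².
d²x/dθ² = −r cosθ − r²(cos2θ)/√u − r⁴ sin²2θ/(4u^{3/2}),  u = L² − r² sin²θ = 0.0107442 m².
Substituting r = 0.032 m, L = 0.1083 m, θ = 78.7°: d²x/dθ² = +0.0028154 m.
a = ω²·d²x/dθ² = (226)²·(+0.0028154) = +143.78 m/s²;  |a| = 143.78 m/s².

144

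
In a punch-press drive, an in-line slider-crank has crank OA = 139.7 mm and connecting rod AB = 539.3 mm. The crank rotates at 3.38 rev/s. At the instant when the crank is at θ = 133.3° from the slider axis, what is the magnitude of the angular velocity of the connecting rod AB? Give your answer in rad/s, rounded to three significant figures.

3.84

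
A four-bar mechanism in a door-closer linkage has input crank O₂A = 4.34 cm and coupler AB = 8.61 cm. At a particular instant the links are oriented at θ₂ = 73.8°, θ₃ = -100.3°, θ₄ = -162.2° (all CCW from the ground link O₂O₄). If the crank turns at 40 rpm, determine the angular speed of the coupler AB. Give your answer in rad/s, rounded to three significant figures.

ω₂ = 4.189 rad/s (from 40 rpm).
Differentiating the loop-closure r₂e^{iθ₂}+r₃e^{iθ₃}=r₁+r₄e^{iθ₄} gives r₂ω₂e^{iθ₂}+r₃ω₃e^{iθ₃}=r₄ω₄e^{iθ₄}.
Eliminating the other unknown: ω₃ = r₂ω₂ sin(θ₄−θ₂) / [r₃ sin(θ₃−θ₄)].
Numerator sine = +0.82904; denominator sine = +0.88213.
Result = 0.0434·4.189·(+0.82904) / (0.0861·(+0.88213)) = +1.9844 rad/s; magnitude 1.9844 rad/s.

1.98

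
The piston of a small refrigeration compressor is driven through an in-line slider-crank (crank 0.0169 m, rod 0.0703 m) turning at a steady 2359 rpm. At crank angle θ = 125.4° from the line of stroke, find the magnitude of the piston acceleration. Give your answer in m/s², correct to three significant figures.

677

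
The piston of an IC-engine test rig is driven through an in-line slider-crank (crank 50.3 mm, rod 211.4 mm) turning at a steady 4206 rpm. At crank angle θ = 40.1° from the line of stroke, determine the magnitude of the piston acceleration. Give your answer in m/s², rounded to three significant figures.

7900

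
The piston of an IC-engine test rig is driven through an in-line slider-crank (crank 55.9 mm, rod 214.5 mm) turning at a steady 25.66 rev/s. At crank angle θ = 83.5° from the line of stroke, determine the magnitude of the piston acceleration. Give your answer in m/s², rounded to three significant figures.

217

ω = 2π·25.7 = 161.2 rad/s
x(θ) = r cosθ + √(L² − r² sin²θ); with ω constant, a = ω²·d²x/dθ².
d²x/dθ² = −r cosθ − r²(cos2θ)/√u − r⁴ sin²2θ/(4u^{3/2}),  u = L² − r² sin²θ = 0.0429255 m².
Substituting r = 0.0559 m, L = 0.2145 m, θ = 83.5°: d²x/dθ² = +0.0083537 m.
a = ω²·d²x/dθ² = (161.2)²·(+0.0083537) = +217.15 m/s²;  |a| = 217.15 m/s².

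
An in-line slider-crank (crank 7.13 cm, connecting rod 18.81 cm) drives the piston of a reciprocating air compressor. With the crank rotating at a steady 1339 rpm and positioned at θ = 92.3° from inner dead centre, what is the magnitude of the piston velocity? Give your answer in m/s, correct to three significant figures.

ω = 2π·1339/60 = 140.2 rad/s
For an in-line slider-crank, x = r cosθ + √(L² − r² sin²θ), so v = −rω sinθ·[1 + r cosθ/√(L² − r² sin²θ)].
With r = 0.0713 m, L = 0.1881 m, θ = 92.3°: √(L² − r² sin²θ) = 0.17409 m.
v = −0.0713·140.2·0.99919·[1 + 0.0713·-0.04013/0.17409] = -9.8254 m/s.
|v| = 9.8254 m/s.

9.83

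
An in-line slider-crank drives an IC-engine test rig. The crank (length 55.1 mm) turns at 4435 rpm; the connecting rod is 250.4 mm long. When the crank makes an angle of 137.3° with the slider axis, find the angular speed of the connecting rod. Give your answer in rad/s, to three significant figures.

ω = 464.4 rad/s (converted from 4435 rpm).
The rod makes angle φ with the slider axis where L sinφ = r sinθ; differentiating, L cosφ·φ̇ = r ω cosθ.
L cosφ = √(L² − r² sin²θ) = 0.2476 m.
|ω_rod| = r ω |cosθ| / √(L² − r² sin²θ) = 0.0551·464.4·0.73491/0.2476 = 75.957 rad/s.

76.0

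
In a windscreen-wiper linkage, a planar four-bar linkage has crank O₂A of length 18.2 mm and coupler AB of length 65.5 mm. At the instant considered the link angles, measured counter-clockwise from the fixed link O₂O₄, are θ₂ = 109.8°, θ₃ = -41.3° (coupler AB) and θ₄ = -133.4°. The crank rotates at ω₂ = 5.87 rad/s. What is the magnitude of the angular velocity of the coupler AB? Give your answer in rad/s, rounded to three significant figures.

1.46

ω₂ = 5.87 rad/s
Differentiating the loop-closure r₂e^{iθ₂}+r₃e^{iθ₃}=r₁+r₄e^{iθ₄} gives r₂ω₂e^{iθ₂}+r₃ω₃e^{iθ₃}=r₄ω₄e^{iθ₄}.
Eliminating the other unknown: ω₃ = r₂ω₂ sin(θ₄−θ₂) / [r₃ sin(θ₃−θ₄)].
Numerator sine = +0.89259; denominator sine = +0.99933.
Result = 0.0182·5.87·(+0.89259) / (0.0655·(+0.99933)) = +1.4568 rad/s; magnitude 1.4568 rad/s.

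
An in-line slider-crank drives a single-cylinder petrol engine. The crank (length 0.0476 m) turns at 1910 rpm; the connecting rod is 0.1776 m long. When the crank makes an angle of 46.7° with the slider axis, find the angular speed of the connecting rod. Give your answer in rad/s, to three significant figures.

37.5

ω = 200 rad/s (converted from 1910 rpm).
The rod makes angle φ with the slider axis where L sinφ = r sinθ; differentiating, L cosφ·φ̇ = r ω cosθ.
L cosφ = √(L² − r² sin²θ) = 0.17419 m.
|ω_rod| = r ω |cosθ| / √(L² − r² sin²θ) = 0.0476·200·0.68582/0.17419 = 37.485 rad/s.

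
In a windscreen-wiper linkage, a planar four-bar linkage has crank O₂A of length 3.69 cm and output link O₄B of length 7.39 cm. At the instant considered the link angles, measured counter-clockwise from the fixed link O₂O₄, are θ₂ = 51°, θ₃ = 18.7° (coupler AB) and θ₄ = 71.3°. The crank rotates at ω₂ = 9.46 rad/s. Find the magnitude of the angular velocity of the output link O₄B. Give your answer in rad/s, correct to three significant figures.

3.18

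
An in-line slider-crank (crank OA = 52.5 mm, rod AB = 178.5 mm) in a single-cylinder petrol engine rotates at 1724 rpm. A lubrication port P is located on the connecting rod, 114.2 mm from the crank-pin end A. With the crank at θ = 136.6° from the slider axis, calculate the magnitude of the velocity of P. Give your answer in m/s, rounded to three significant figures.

ω = 180.5 rad/s.  Crank-pin speed |V_A| = rω = 9.4782 m/s, perpendicular to OA.
Rod angle: sinφ = −(r/L) sinθ ⇒ φ = -11.659°; ω_rod = −rω cosθ/√(L²−r²sin²θ) = +39.393 rad/s.
V_P = V_A + ω_rod × AP, with AP = 0.1142 m along the rod.
Components: V_Px = −rω sinθ − a·ω_rod·sinφ = -5.6032 m/s;  V_Py = rω cosθ + a·ω_rod·cosφ = -2.4807 m/s.
|V_P| = √(V_Px² + V_Py²) = 6.1278 m/s.

6.13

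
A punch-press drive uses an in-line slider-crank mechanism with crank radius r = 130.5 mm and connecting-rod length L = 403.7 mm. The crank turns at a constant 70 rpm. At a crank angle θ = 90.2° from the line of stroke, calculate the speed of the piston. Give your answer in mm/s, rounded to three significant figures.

ω = 2π·70/60 = 7.33 rad/s
For an in-line slider-crank, x = r cosθ + √(L² − r² sin²θ), so v = −rω sinθ·[1 + r cosθ/√(L² − r² sin²θ)].
With r = 0.1305 m, L = 0.4037 m, θ = 90.2°: √(L² − r² sin²θ) = 0.38203 m.
v = −0.1305·7.33·0.99999·[1 + 0.1305·-0.00349/0.38203] = -0.95547 m/s.
|v| = 0.95547 m/s = 955.47 mm/s.

955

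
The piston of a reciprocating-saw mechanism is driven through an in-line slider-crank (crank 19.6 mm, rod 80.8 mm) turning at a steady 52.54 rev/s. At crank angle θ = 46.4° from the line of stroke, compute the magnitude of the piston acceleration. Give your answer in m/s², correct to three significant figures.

1460

ω = 2π·52.5 = 330.1 rad/s
x(θ) = r cosθ + √(L² − r² sin²θ); with ω constant, a = ω²·d²x/dθ².
d²x/dθ² = −r cosθ − r²(cos2θ)/√u − r⁴ sin²2θ/(4u^{3/2}),  u = L² − r² sin²θ = 0.00632718 m².
Substituting r = 0.0196 m, L = 0.0808 m, θ = 46.4°: d²x/dθ² = -0.013354 m.
a = ω²·d²x/dθ² = (330.1)²·(-0.013354) = -1455.3 m/s²;  |a| = 1455.3 m/s².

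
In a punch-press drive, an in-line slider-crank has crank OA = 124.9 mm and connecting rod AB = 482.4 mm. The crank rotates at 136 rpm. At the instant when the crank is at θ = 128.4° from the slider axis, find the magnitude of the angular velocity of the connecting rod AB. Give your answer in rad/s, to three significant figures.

ω = 14.24 rad/s (converted from 136 rpm).
The rod makes angle φ with the slider axis where L sinφ = r sinθ; differentiating, L cosφ·φ̇ = r ω cosθ.
L cosφ = √(L² − r² sin²θ) = 0.47236 m.
|ω_rod| = r ω |cosθ| / √(L² − r² sin²θ) = 0.1249·14.24·0.62115/0.47236 = 2.3391 rad/s.

2.34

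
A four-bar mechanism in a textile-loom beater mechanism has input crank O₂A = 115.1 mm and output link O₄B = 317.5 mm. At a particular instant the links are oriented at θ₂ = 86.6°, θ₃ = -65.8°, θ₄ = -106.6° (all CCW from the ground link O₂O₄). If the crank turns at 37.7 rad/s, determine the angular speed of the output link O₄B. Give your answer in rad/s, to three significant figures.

9.69

ω₂ = 37.7 rad/s
Differentiating the loop-closure r₂e^{iθ₂}+r₃e^{iθ₃}=r₁+r₄e^{iθ₄} gives r₂ω₂e^{iθ₂}+r₃ω₃e^{iθ₃}=r₄ω₄e^{iθ₄}.
Eliminating the other unknown: ω₄ = r₂ω₂ sin(θ₂−θ₃) / [r₄ sin(θ₄−θ₃)].
Numerator sine = +0.46330; denominator sine = -0.65342.
Result = 0.1151·37.7·(+0.46330) / (0.3175·(-0.65342)) = -9.6903 rad/s; magnitude 9.6903 rad/s.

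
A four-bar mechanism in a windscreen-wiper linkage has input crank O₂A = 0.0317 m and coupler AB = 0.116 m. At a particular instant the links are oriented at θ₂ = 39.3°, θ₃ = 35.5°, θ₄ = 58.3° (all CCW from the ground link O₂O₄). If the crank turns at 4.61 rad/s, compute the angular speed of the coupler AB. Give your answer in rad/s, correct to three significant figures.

1.06

ω₂ = 4.61 rad/s
Differentiating the loop-closure r₂e^{iθ₂}+r₃e^{iθ₃}=r₁+r₄e^{iθ₄} gives r₂ω₂e^{iθ₂}+r₃ω₃e^{iθ₃}=r₄ω₄e^{iθ₄}.
Eliminating the other unknown: ω₃ = r₂ω₂ sin(θ₄−θ₂) / [r₃ sin(θ₃−θ₄)].
Numerator sine = +0.32557; denominator sine = -0.38752.
Result = 0.0317·4.61·(+0.32557) / (0.116·(-0.38752)) = -1.0584 rad/s; magnitude 1.0584 rad/s.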